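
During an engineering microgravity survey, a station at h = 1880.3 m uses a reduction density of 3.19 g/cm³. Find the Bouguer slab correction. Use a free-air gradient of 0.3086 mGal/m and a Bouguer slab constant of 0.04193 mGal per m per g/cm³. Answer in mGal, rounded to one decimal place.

251.5

Bouguer slab correction = 0.04193 × 3.19 × 1880.3 = 251.5 mGal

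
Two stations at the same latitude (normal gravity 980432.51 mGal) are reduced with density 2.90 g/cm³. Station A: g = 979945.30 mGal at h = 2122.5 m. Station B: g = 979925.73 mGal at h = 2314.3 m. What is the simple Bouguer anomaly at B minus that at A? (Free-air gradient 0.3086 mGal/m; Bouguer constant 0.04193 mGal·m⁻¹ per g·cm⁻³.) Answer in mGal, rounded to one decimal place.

Δg_SB(A) = 979945.30 − 980432.51 + 0.3086×2122.5 − 0.04193×2.90×2122.5 = -90.30 mGal
Δg_SB(B) = 979925.73 − 980432.51 + 0.3086×2314.3 − 0.04193×2.90×2314.3 = -74.00 mGal
Difference = -74.00 − (-90.30) = 16.30 mGal

16.3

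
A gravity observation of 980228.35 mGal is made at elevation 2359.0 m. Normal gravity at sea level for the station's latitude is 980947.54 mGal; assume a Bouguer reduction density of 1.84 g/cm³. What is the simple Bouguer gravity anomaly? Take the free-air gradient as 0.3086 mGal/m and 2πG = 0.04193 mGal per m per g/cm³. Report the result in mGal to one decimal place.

Free-air correction = 0.3086 × 2359.0 = 727.99 mGal
Free-air anomaly = 980228.35 − 980947.54 + (727.99) = 8.80 mGal
Bouguer slab correction = 0.04193 × 1.84 × 2359.0 = 182.00 mGal
Simple Bouguer anomaly = 8.80 − (182.00) = -173.20 mGal

-173.2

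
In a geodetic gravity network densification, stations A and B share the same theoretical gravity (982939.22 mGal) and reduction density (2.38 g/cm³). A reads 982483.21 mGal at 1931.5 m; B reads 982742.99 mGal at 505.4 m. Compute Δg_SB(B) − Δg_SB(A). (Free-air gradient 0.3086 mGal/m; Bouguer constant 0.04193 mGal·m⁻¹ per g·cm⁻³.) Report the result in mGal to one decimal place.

-38.0

Δg_SB(A) = 982483.21 − 982939.22 + 0.3086×1931.5 − 0.04193×2.38×1931.5 = -52.70 mGal
Δg_SB(B) = 982742.99 − 982939.22 + 0.3086×505.4 − 0.04193×2.38×505.4 = -90.70 mGal
Difference = -90.70 − (-52.70) = -38.00 mGal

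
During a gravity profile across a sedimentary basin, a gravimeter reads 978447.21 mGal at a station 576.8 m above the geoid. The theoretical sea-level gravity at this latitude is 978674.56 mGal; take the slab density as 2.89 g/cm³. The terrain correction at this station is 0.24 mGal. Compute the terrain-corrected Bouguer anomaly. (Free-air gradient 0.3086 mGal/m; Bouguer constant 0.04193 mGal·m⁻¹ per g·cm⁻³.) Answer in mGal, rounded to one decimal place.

Free-air correction = 0.3086 × 576.8 = 178.00 mGal
Free-air anomaly = 978447.21 − 978674.56 + (178.00) = -49.35 mGal
Bouguer slab correction = 0.04193 × 2.89 × 576.8 = 69.90 mGal
Simple Bouguer anomaly = -49.35 − (69.90) = -119.25 mGal
Complete Bouguer anomaly = -119.25 + 0.24 = -119.01 mGal

-119.0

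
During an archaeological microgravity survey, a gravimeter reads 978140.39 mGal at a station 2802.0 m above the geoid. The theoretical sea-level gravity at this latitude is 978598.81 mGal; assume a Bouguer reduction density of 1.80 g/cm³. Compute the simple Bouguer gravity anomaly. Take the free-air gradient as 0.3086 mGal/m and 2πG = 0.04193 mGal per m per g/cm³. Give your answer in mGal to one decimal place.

194.8

Free-air correction = 0.3086 × 2802.0 = 864.70 mGal
Free-air anomaly = 978140.39 − 978598.81 + (864.70) = 406.28 mGal
Bouguer slab correction = 0.04193 × 1.80 × 2802.0 = 211.48 mGal
Simple Bouguer anomaly = 406.28 − (211.48) = 194.80 mGal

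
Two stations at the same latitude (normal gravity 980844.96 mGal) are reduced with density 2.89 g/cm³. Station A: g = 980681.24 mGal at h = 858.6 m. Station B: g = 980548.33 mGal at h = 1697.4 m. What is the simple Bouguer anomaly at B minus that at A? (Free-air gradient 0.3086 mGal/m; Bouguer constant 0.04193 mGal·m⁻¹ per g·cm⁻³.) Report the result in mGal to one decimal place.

24.3

Δg_SB(A) = 980681.24 − 980844.96 + 0.3086×858.6 − 0.04193×2.89×858.6 = -2.80 mGal
Δg_SB(B) = 980548.33 − 980844.96 + 0.3086×1697.4 − 0.04193×2.89×1697.4 = 21.50 mGal
Difference = 21.50 − (-2.80) = 24.30 mGal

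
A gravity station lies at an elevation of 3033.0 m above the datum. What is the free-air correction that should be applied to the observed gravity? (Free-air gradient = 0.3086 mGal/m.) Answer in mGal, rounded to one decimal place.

Free-air correction = 0.3086 × 3033.0 = 936.0 mGal

936.0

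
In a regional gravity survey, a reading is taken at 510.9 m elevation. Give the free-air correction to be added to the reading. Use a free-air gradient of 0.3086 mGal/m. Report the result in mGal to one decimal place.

Free-air correction = 0.3086 × 510.9 = 157.7 mGal

157.7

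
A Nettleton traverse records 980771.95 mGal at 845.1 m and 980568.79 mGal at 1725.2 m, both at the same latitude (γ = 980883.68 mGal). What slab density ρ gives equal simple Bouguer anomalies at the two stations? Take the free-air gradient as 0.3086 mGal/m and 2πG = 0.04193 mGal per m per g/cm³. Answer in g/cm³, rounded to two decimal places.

1.85

Δg_obs = 980568.79 − 980771.95 = -203.16 mGal over Δh = 1725.2 − 845.1 = 880.1 m
Equal Bouguer anomalies ⇒ Δg_obs + (0.3086 − 0.04193ρ)·Δh = 0
0.3086 − 0.04193ρ = −Δg_obs/Δh = 0.23084
ρ = (0.3086 − 0.23084) / 0.04193 = 1.85 g/cm³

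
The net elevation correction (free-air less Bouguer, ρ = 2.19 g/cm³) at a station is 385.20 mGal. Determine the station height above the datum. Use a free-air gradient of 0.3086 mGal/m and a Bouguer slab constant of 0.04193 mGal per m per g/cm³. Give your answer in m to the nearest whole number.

Combined gradient = 0.3086 − 0.04193 × 2.19 = 0.2167733 mGal/m
h = 385.20 / 0.2167733 = 1776.97 m

1777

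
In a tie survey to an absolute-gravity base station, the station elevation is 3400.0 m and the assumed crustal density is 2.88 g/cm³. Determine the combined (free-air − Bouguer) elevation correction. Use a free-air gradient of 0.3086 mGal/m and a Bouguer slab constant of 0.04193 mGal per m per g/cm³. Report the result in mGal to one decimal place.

Combined gradient = 0.3086 − 0.04193 × 2.88 = 0.1878416 mGal/m
Combined elevation correction = 0.1878416 × 3400.0 = 638.7 mGal

638.7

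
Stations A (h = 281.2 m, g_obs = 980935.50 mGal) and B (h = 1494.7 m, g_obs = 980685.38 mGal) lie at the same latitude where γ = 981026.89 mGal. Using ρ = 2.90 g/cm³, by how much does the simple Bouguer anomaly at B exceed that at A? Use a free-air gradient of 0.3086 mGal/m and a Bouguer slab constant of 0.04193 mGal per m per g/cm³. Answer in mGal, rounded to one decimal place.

-23.2

Δg_SB(A) = 980935.50 − 981026.89 + 0.3086×281.2 − 0.04193×2.90×281.2 = -38.80 mGal
Δg_SB(B) = 980685.38 − 981026.89 + 0.3086×1494.7 − 0.04193×2.90×1494.7 = -62.00 mGal
Difference = -62.00 − (-38.80) = -23.20 mGal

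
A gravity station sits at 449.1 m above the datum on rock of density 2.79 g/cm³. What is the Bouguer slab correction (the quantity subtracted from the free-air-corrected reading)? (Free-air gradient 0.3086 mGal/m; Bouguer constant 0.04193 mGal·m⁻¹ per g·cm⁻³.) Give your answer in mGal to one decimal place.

Bouguer slab correction = 0.04193 × 2.79 × 449.1 = 52.5 mGal

52.5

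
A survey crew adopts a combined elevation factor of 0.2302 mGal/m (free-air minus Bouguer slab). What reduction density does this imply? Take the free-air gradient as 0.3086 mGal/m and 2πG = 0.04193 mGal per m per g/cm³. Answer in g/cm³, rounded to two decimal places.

0.2302 = 0.3086 − 0.04193 × ρ
ρ = (0.3086 − 0.2302) / 0.04193 = 1.87 g/cm³

1.87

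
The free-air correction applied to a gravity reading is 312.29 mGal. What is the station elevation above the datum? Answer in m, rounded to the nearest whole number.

1012

h = 312.29 / 0.3086 = 1011.96 m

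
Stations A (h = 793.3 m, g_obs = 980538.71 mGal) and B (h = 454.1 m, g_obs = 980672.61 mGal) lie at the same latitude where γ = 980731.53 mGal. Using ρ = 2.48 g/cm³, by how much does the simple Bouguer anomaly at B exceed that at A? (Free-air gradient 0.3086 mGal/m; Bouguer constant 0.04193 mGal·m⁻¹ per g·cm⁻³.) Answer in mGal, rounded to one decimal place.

Δg_SB(A) = 980538.71 − 980731.53 + 0.3086×793.3 − 0.04193×2.48×793.3 = -30.50 mGal
Δg_SB(B) = 980672.61 − 980731.53 + 0.3086×454.1 − 0.04193×2.48×454.1 = 34.00 mGal
Difference = 34.00 − (-30.50) = 64.50 mGal

64.5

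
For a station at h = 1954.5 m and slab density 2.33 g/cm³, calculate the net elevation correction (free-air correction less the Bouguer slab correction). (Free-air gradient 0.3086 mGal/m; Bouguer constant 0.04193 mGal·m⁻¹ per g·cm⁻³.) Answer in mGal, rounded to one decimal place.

Combined gradient = 0.3086 − 0.04193 × 2.33 = 0.2109031 mGal/m
Combined elevation correction = 0.2109031 × 1954.5 = 412.2 mGal

412.2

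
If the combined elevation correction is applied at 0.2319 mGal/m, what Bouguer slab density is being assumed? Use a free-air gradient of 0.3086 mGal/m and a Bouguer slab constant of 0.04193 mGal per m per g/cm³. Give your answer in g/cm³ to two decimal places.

0.2319 = 0.3086 − 0.04193 × ρ
ρ = (0.3086 − 0.2319) / 0.04193 = 1.83 g/cm³

1.83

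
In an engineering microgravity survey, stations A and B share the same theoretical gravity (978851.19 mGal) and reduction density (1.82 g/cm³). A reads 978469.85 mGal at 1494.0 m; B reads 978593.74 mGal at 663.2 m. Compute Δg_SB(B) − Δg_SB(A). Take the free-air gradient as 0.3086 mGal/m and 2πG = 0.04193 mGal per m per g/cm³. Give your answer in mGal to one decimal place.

-69.1

Δg_SB(A) = 978469.85 − 978851.19 + 0.3086×1494.0 − 0.04193×1.82×1494.0 = -34.30 mGal
Δg_SB(B) = 978593.74 − 978851.19 + 0.3086×663.2 − 0.04193×1.82×663.2 = -103.40 mGal
Difference = -103.40 − (-34.30) = -69.10 mGal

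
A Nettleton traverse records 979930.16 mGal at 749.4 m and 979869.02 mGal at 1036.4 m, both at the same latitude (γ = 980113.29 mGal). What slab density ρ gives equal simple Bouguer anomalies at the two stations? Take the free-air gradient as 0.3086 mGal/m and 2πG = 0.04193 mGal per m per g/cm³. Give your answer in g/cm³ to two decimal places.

Δg_obs = 979869.02 − 979930.16 = -61.14 mGal over Δh = 1036.4 − 749.4 = 287.0 m
Equal Bouguer anomalies ⇒ Δg_obs + (0.3086 − 0.04193ρ)·Δh = 0
0.3086 − 0.04193ρ = −Δg_obs/Δh = 0.21303
ρ = (0.3086 − 0.21303) / 0.04193 = 2.28 g/cm³

2.28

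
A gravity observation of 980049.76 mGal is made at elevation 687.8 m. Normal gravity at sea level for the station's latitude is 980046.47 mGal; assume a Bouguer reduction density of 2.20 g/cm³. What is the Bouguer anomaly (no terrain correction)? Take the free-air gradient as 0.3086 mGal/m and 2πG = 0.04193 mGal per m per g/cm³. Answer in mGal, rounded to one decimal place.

Free-air correction = 0.3086 × 687.8 = 212.26 mGal
Free-air anomaly = 980049.76 − 980046.47 + (212.26) = 215.55 mGal
Bouguer slab correction = 0.04193 × 2.20 × 687.8 = 63.45 mGal
Simple Bouguer anomaly = 215.55 − (63.45) = 152.10 mGal

152.1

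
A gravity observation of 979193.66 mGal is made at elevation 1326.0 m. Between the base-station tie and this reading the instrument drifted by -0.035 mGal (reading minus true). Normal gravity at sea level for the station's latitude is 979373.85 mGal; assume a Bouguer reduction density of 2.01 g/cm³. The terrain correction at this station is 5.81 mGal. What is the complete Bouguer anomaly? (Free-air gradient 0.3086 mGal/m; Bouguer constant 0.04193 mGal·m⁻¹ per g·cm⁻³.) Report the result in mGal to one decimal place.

Drift-corrected reading = 979193.66 − (-0.035) = 979193.695 mGal
Free-air correction = 0.3086 × 1326.0 = 409.20 mGal
Free-air anomaly = 979193.695 − 979373.85 + (409.20) = 229.045 mGal
Bouguer slab correction = 0.04193 × 2.01 × 1326.0 = 111.75 mGal
Simple Bouguer anomaly = 229.045 − (111.75) = 117.295 mGal
Complete Bouguer anomaly = 117.295 + 5.81 = 123.105 mGal

123.1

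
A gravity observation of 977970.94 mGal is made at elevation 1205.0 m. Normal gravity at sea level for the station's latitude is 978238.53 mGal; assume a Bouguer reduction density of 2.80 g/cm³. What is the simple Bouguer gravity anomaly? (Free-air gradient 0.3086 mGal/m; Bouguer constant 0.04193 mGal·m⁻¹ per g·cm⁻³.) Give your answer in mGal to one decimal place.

-37.2

Free-air correction = 0.3086 × 1205.0 = 371.86 mGal
Free-air anomaly = 977970.94 − 978238.53 + (371.86) = 104.27 mGal
Bouguer slab correction = 0.04193 × 2.80 × 1205.0 = 141.47 mGal
Simple Bouguer anomaly = 104.27 − (141.47) = -37.20 mGal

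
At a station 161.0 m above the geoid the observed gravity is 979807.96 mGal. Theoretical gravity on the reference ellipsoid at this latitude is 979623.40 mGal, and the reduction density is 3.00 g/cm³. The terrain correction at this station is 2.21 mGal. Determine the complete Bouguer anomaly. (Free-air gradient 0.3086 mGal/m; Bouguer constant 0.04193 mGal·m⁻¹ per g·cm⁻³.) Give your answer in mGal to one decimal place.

Free-air correction = 0.3086 × 161.0 = 49.68 mGal
Free-air anomaly = 979807.96 − 979623.40 + (49.68) = 234.24 mGal
Bouguer slab correction = 0.04193 × 3.00 × 161.0 = 20.25 mGal
Simple Bouguer anomaly = 234.24 − (20.25) = 213.99 mGal
Complete Bouguer anomaly = 213.99 + 2.21 = 216.20 mGal

216.2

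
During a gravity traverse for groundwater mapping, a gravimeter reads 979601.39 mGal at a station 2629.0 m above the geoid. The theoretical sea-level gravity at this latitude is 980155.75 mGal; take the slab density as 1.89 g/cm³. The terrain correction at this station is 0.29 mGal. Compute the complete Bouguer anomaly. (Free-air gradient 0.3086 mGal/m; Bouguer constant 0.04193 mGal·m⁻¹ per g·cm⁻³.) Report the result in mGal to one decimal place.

Free-air correction = 0.3086 × 2629.0 = 811.31 mGal
Free-air anomaly = 979601.39 − 980155.75 + (811.31) = 256.95 mGal
Bouguer slab correction = 0.04193 × 1.89 × 2629.0 = 208.34 mGal
Simple Bouguer anomaly = 256.95 − (208.34) = 48.61 mGal
Complete Bouguer anomaly = 48.61 + 0.29 = 48.90 mGal

48.9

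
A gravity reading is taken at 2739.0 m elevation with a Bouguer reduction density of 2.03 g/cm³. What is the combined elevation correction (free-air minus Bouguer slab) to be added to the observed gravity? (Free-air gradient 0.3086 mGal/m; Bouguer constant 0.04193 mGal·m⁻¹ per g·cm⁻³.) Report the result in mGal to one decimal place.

Combined gradient = 0.3086 − 0.04193 × 2.03 = 0.2234821 mGal/m
Combined elevation correction = 0.2234821 × 2739.0 = 612.1 mGal

612.1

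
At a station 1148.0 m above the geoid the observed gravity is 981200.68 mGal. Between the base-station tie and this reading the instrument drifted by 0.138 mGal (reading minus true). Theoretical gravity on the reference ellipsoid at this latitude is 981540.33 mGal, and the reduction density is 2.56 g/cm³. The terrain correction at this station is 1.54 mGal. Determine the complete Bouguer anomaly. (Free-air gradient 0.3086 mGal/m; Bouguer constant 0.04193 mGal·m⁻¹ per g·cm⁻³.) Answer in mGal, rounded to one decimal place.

Drift-corrected reading = 981200.68 − (0.138) = 981200.542 mGal
Free-air correction = 0.3086 × 1148.0 = 354.27 mGal
Free-air anomaly = 981200.542 − 981540.33 + (354.27) = 14.482 mGal
Bouguer slab correction = 0.04193 × 2.56 × 1148.0 = 123.23 mGal
Simple Bouguer anomaly = 14.482 − (123.23) = -108.748 mGal
Complete Bouguer anomaly = -108.748 + 1.54 = -107.208 mGal

-107.2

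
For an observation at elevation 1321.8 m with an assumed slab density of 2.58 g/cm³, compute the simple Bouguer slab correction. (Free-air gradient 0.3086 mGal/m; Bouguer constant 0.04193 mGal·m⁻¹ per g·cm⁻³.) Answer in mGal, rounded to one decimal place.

143.0

Bouguer slab correction = 0.04193 × 2.58 × 1321.8 = 143.0 mGal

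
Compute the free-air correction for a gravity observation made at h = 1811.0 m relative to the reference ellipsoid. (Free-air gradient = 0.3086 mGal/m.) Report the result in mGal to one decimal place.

558.9

Free-air correction = 0.3086 × 1811.0 = 558.9 mGal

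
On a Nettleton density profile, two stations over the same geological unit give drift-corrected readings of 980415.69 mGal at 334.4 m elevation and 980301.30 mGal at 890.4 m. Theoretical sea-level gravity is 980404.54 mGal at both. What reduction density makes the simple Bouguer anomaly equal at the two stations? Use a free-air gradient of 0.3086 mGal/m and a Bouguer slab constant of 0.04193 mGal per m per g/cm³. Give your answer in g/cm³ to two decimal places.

2.45

Δg_obs = 980301.30 − 980415.69 = -114.39 mGal over Δh = 890.4 − 334.4 = 556.0 m
Equal Bouguer anomalies ⇒ Δg_obs + (0.3086 − 0.04193ρ)·Δh = 0
0.3086 − 0.04193ρ = −Δg_obs/Δh = 0.20574
ρ = (0.3086 − 0.20574) / 0.04193 = 2.45 g/cm³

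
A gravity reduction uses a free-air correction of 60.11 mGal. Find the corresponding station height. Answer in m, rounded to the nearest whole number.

h = 60.11 / 0.3086 = 194.78 m

195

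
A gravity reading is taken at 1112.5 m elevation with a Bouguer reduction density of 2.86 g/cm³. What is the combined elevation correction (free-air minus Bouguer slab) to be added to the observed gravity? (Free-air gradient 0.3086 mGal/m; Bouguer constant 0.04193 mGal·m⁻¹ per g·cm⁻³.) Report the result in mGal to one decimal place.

Combined gradient = 0.3086 − 0.04193 × 2.86 = 0.1886802 mGal/m
Combined elevation correction = 0.1886802 × 1112.5 = 209.9 mGal

209.9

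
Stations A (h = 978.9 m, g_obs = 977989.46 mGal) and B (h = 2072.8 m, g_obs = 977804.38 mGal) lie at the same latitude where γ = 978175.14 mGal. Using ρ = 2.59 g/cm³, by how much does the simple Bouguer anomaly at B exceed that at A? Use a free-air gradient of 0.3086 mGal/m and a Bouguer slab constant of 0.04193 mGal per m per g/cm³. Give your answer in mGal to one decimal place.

Δg_SB(A) = 977989.46 − 978175.14 + 0.3086×978.9 − 0.04193×2.59×978.9 = 10.10 mGal
Δg_SB(B) = 977804.38 − 978175.14 + 0.3086×2072.8 − 0.04193×2.59×2072.8 = 43.80 mGal
Difference = 43.80 − (10.10) = 33.70 mGal

33.7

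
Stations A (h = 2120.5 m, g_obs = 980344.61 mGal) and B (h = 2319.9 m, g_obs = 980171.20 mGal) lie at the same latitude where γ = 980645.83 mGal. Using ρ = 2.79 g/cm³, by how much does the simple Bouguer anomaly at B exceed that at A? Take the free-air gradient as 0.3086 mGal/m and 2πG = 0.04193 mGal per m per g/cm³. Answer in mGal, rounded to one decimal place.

-135.2

Δg_SB(A) = 980344.61 − 980645.83 + 0.3086×2120.5 − 0.04193×2.79×2120.5 = 105.10 mGal
Δg_SB(B) = 980171.20 − 980645.83 + 0.3086×2319.9 − 0.04193×2.79×2319.9 = -30.10 mGal
Difference = -30.10 − (105.10) = -135.20 mGal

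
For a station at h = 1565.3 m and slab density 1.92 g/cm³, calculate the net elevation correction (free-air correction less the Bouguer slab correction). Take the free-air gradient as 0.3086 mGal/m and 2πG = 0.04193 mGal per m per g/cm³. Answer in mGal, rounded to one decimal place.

Combined gradient = 0.3086 − 0.04193 × 1.92 = 0.2280944 mGal/m
Combined elevation correction = 0.2280944 × 1565.3 = 357.0 mGal

357.0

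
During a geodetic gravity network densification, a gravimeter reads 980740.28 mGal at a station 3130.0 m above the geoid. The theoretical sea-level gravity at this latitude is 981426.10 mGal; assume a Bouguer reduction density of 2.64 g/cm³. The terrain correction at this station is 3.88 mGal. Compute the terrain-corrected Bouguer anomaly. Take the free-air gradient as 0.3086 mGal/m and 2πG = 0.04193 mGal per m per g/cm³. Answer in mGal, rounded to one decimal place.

Free-air correction = 0.3086 × 3130.0 = 965.92 mGal
Free-air anomaly = 980740.28 − 981426.10 + (965.92) = 280.10 mGal
Bouguer slab correction = 0.04193 × 2.64 × 3130.0 = 346.48 mGal
Simple Bouguer anomaly = 280.10 − (346.48) = -66.38 mGal
Complete Bouguer anomaly = -66.38 + 3.88 = -62.50 mGal

-62.5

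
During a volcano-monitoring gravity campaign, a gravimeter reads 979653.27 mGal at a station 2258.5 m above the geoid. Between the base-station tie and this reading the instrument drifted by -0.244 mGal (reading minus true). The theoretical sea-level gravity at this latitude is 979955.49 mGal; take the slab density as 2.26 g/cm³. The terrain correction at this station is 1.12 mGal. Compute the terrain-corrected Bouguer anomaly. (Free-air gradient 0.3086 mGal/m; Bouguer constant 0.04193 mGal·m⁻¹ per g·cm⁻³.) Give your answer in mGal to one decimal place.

182.1

Drift-corrected reading = 979653.27 − (-0.244) = 979653.514 mGal
Free-air correction = 0.3086 × 2258.5 = 696.97 mGal
Free-air anomaly = 979653.514 − 979955.49 + (696.97) = 394.994 mGal
Bouguer slab correction = 0.04193 × 2.26 × 2258.5 = 214.02 mGal
Simple Bouguer anomaly = 394.994 − (214.02) = 180.974 mGal
Complete Bouguer anomaly = 180.974 + 1.12 = 182.094 mGal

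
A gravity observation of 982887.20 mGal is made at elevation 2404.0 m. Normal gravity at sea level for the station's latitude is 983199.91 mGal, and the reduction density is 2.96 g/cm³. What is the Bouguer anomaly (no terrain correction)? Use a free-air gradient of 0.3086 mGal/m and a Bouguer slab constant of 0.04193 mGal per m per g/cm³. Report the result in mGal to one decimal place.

Free-air correction = 0.3086 × 2404.0 = 741.87 mGal
Free-air anomaly = 982887.20 − 983199.91 + (741.87) = 429.16 mGal
Bouguer slab correction = 0.04193 × 2.96 × 2404.0 = 298.37 mGal
Simple Bouguer anomaly = 429.16 − (298.37) = 130.79 mGal

130.8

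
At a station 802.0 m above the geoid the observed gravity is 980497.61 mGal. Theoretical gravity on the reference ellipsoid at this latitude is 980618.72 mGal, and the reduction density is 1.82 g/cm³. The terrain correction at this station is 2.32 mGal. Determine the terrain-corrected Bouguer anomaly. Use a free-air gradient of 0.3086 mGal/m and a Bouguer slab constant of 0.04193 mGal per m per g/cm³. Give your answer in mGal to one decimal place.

Free-air correction = 0.3086 × 802.0 = 247.50 mGal
Free-air anomaly = 980497.61 − 980618.72 + (247.50) = 126.39 mGal
Bouguer slab correction = 0.04193 × 1.82 × 802.0 = 61.20 mGal
Simple Bouguer anomaly = 126.39 − (61.20) = 65.19 mGal
Complete Bouguer anomaly = 65.19 + 2.32 = 67.51 mGal

67.5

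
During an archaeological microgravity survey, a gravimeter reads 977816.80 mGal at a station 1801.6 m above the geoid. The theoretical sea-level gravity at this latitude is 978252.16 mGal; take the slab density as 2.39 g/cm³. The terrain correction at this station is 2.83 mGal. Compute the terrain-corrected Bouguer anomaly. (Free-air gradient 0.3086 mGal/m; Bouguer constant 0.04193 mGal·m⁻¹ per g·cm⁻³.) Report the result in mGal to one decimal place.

-57.1

Free-air correction = 0.3086 × 1801.6 = 555.97 mGal
Free-air anomaly = 977816.80 − 978252.16 + (555.97) = 120.61 mGal
Bouguer slab correction = 0.04193 × 2.39 × 1801.6 = 180.54 mGal
Simple Bouguer anomaly = 120.61 − (180.54) = -59.93 mGal
Complete Bouguer anomaly = -59.93 + 2.83 = -57.10 mGal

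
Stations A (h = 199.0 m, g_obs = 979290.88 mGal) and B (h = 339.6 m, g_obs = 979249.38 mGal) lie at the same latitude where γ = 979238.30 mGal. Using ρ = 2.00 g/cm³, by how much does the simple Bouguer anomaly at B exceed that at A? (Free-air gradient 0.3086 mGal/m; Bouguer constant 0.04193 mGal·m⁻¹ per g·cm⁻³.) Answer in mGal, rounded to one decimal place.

Δg_SB(A) = 979290.88 − 979238.30 + 0.3086×199.0 − 0.04193×2.00×199.0 = 97.30 mGal
Δg_SB(B) = 979249.38 − 979238.30 + 0.3086×339.6 − 0.04193×2.00×339.6 = 87.40 mGal
Difference = 87.40 − (97.30) = -9.90 mGal

-9.9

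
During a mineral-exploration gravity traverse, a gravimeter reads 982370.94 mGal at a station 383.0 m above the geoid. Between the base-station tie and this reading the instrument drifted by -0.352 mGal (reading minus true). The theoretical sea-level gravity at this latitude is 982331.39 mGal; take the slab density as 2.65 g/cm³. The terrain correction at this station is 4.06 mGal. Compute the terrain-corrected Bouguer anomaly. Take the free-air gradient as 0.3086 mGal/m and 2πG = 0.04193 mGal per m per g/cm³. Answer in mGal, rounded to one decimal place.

119.6

Drift-corrected reading = 982370.94 − (-0.352) = 982371.292 mGal
Free-air correction = 0.3086 × 383.0 = 118.19 mGal
Free-air anomaly = 982371.292 − 982331.39 + (118.19) = 158.092 mGal
Bouguer slab correction = 0.04193 × 2.65 × 383.0 = 42.56 mGal
Simple Bouguer anomaly = 158.092 − (42.56) = 115.532 mGal
Complete Bouguer anomaly = 115.532 + 4.06 = 119.592 mGal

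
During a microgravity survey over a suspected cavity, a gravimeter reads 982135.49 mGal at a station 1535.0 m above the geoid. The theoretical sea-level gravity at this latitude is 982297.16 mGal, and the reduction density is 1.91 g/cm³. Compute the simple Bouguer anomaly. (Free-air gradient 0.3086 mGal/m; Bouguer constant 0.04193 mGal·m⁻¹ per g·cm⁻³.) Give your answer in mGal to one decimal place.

Free-air correction = 0.3086 × 1535.0 = 473.70 mGal
Free-air anomaly = 982135.49 − 982297.16 + (473.70) = 312.03 mGal
Bouguer slab correction = 0.04193 × 1.91 × 1535.0 = 122.93 mGal
Simple Bouguer anomaly = 312.03 − (122.93) = 189.10 mGal

189.1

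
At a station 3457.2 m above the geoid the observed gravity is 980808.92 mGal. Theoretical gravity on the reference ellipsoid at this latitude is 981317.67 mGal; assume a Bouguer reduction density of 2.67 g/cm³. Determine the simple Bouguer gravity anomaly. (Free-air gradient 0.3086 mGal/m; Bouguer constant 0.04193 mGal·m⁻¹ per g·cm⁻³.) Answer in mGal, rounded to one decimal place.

Free-air correction = 0.3086 × 3457.2 = 1066.89 mGal
Free-air anomaly = 980808.92 − 981317.67 + (1066.89) = 558.14 mGal
Bouguer slab correction = 0.04193 × 2.67 × 3457.2 = 387.04 mGal
Simple Bouguer anomaly = 558.14 − (387.04) = 171.10 mGal

171.1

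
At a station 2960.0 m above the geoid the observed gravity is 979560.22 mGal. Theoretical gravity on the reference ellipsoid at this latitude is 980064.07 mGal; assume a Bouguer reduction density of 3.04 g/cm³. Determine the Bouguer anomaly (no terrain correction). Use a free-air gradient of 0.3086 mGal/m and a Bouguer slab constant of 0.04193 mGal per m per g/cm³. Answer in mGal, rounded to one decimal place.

32.3

Free-air correction = 0.3086 × 2960.0 = 913.46 mGal
Free-air anomaly = 979560.22 − 980064.07 + (913.46) = 409.61 mGal
Bouguer slab correction = 0.04193 × 3.04 × 2960.0 = 377.30 mGal
Simple Bouguer anomaly = 409.61 − (377.30) = 32.31 mGal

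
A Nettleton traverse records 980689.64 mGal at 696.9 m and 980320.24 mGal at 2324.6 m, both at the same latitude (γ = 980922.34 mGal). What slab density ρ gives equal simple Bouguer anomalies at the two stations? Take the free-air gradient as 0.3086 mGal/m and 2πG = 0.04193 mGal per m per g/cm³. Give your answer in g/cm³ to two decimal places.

Δg_obs = 980320.24 − 980689.64 = -369.40 mGal over Δh = 2324.6 − 696.9 = 1627.7 m
Equal Bouguer anomalies ⇒ Δg_obs + (0.3086 − 0.04193ρ)·Δh = 0
0.3086 − 0.04193ρ = −Δg_obs/Δh = 0.22695
ρ = (0.3086 − 0.22695) / 0.04193 = 1.95 g/cm³

1.95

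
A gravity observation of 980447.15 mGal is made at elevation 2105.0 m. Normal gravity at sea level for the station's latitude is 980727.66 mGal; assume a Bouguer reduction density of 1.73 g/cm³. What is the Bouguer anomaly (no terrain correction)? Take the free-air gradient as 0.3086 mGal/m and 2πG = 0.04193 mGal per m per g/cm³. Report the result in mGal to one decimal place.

216.4

Free-air correction = 0.3086 × 2105.0 = 649.60 mGal
Free-air anomaly = 980447.15 − 980727.66 + (649.60) = 369.09 mGal
Bouguer slab correction = 0.04193 × 1.73 × 2105.0 = 152.69 mGal
Simple Bouguer anomaly = 369.09 − (152.69) = 216.40 mGal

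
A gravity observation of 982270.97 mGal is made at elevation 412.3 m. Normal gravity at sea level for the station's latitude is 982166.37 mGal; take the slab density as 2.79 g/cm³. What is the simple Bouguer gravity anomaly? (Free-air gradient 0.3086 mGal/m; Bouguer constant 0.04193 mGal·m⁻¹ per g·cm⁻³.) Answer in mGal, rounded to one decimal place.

183.6

Free-air correction = 0.3086 × 412.3 = 127.24 mGal
Free-air anomaly = 982270.97 − 982166.37 + (127.24) = 231.84 mGal
Bouguer slab correction = 0.04193 × 2.79 × 412.3 = 48.23 mGal
Simple Bouguer anomaly = 231.84 − (48.23) = 183.61 mGal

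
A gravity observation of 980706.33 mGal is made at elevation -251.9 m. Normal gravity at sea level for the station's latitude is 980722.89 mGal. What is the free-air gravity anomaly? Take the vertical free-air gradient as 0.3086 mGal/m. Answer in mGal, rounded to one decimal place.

Free-air correction = 0.3086 × -251.9 = -77.74 mGal
Free-air anomaly = 980706.33 − 980722.89 + (-77.74) = -94.30 mGal

-94.3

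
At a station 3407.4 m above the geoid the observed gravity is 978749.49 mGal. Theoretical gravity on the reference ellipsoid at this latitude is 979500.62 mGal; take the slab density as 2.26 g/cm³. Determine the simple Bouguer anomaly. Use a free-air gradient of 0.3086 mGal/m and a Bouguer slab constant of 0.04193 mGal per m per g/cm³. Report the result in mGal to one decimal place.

Free-air correction = 0.3086 × 3407.4 = 1051.52 mGal
Free-air anomaly = 978749.49 − 979500.62 + (1051.52) = 300.39 mGal
Bouguer slab correction = 0.04193 × 2.26 × 3407.4 = 322.89 mGal
Simple Bouguer anomaly = 300.39 − (322.89) = -22.50 mGal

-22.5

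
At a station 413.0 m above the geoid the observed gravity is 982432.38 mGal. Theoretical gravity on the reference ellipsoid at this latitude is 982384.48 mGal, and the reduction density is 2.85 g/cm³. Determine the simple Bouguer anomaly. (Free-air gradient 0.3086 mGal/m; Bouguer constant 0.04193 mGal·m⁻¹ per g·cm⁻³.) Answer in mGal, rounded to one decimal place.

126.0

Free-air correction = 0.3086 × 413.0 = 127.45 mGal
Free-air anomaly = 982432.38 − 982384.48 + (127.45) = 175.35 mGal
Bouguer slab correction = 0.04193 × 2.85 × 413.0 = 49.35 mGal
Simple Bouguer anomaly = 175.35 − (49.35) = 126.00 mGal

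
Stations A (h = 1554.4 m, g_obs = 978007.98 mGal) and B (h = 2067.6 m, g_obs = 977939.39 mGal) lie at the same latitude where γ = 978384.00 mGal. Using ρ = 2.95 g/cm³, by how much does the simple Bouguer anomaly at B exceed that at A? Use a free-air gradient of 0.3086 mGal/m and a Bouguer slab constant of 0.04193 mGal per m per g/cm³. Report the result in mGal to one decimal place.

26.3

Δg_SB(A) = 978007.98 − 978384.00 + 0.3086×1554.4 − 0.04193×2.95×1554.4 = -88.60 mGal
Δg_SB(B) = 977939.39 − 978384.00 + 0.3086×2067.6 − 0.04193×2.95×2067.6 = -62.30 mGal
Difference = -62.30 − (-88.60) = 26.30 mGal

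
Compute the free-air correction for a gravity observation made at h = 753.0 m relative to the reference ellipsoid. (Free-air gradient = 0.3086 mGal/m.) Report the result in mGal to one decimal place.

232.4

Free-air correction = 0.3086 × 753.0 = 232.4 mGal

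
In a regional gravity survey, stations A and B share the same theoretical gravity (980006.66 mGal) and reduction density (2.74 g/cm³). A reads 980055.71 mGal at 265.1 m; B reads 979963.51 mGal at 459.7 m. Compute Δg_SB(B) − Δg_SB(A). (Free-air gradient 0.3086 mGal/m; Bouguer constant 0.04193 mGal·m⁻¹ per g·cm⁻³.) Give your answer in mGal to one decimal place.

-54.5

Δg_SB(A) = 980055.71 − 980006.66 + 0.3086×265.1 − 0.04193×2.74×265.1 = 100.40 mGal
Δg_SB(B) = 979963.51 − 980006.66 + 0.3086×459.7 − 0.04193×2.74×459.7 = 45.90 mGal
Difference = 45.90 − (100.40) = -54.50 mGal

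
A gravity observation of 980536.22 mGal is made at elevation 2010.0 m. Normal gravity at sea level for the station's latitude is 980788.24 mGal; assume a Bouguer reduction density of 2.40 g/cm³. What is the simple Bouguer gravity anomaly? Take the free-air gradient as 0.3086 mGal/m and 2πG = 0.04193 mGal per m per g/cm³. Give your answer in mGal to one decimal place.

166.0

Free-air correction = 0.3086 × 2010.0 = 620.29 mGal
Free-air anomaly = 980536.22 − 980788.24 + (620.29) = 368.27 mGal
Bouguer slab correction = 0.04193 × 2.40 × 2010.0 = 202.27 mGal
Simple Bouguer anomaly = 368.27 − (202.27) = 166.00 mGal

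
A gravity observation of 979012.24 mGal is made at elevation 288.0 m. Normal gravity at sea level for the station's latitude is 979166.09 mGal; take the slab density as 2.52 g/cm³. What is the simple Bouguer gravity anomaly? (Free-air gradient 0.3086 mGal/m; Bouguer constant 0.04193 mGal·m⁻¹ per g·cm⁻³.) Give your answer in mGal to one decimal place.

Free-air correction = 0.3086 × 288.0 = 88.88 mGal
Free-air anomaly = 979012.24 − 979166.09 + (88.88) = -64.97 mGal
Bouguer slab correction = 0.04193 × 2.52 × 288.0 = 30.43 mGal
Simple Bouguer anomaly = -64.97 − (30.43) = -95.40 mGal

-95.4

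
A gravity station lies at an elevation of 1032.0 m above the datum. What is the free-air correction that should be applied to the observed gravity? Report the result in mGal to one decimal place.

Free-air correction = 0.3086 × 1032.0 = 318.5 mGal

318.5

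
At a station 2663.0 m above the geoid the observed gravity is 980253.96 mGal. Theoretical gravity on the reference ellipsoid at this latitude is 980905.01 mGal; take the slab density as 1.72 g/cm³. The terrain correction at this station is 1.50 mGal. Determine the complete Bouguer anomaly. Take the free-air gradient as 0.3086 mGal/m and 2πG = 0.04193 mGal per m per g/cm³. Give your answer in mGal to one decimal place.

-19.8

Free-air correction = 0.3086 × 2663.0 = 821.80 mGal
Free-air anomaly = 980253.96 − 980905.01 + (821.80) = 170.75 mGal
Bouguer slab correction = 0.04193 × 1.72 × 2663.0 = 192.05 mGal
Simple Bouguer anomaly = 170.75 − (192.05) = -21.30 mGal
Complete Bouguer anomaly = -21.30 + 1.50 = -19.80 mGal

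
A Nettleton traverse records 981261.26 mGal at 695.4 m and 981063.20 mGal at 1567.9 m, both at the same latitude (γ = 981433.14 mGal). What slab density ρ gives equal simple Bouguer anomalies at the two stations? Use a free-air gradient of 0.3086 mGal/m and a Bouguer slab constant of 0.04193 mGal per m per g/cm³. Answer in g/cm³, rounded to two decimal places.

Δg_obs = 981063.20 − 981261.26 = -198.06 mGal over Δh = 1567.9 − 695.4 = 872.5 m
Equal Bouguer anomalies ⇒ Δg_obs + (0.3086 − 0.04193ρ)·Δh = 0
0.3086 − 0.04193ρ = −Δg_obs/Δh = 0.22700
ρ = (0.3086 − 0.22700) / 0.04193 = 1.95 g/cm³

1.95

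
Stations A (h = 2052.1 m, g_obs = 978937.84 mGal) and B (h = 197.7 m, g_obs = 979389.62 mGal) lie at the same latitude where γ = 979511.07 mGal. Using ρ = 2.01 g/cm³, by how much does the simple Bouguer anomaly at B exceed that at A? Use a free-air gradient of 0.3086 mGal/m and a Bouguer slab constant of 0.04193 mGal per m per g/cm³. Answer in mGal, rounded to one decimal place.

Δg_SB(A) = 978937.84 − 979511.07 + 0.3086×2052.1 − 0.04193×2.01×2052.1 = -112.90 mGal
Δg_SB(B) = 979389.62 − 979511.07 + 0.3086×197.7 − 0.04193×2.01×197.7 = -77.10 mGal
Difference = -77.10 − (-112.90) = 35.80 mGal

35.8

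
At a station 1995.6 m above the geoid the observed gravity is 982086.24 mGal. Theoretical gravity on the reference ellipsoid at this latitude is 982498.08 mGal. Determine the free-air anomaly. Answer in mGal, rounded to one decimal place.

204.0

Free-air correction = 0.3086 × 1995.6 = 615.84 mGal
Free-air anomaly = 982086.24 − 982498.08 + (615.84) = 204.00 mGal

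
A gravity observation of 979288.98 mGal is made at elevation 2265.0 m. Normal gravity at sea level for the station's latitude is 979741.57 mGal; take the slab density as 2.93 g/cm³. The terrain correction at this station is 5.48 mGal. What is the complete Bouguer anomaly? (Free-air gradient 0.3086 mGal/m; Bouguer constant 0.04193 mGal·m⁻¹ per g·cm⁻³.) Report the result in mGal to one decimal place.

Free-air correction = 0.3086 × 2265.0 = 698.98 mGal
Free-air anomaly = 979288.98 − 979741.57 + (698.98) = 246.39 mGal
Bouguer slab correction = 0.04193 × 2.93 × 2265.0 = 278.27 mGal
Simple Bouguer anomaly = 246.39 − (278.27) = -31.88 mGal
Complete Bouguer anomaly = -31.88 + 5.48 = -26.40 mGal

-26.4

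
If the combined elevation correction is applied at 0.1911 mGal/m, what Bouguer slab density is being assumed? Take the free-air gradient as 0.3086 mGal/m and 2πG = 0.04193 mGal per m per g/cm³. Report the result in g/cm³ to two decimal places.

0.1911 = 0.3086 − 0.04193 × ρ
ρ = (0.3086 − 0.1911) / 0.04193 = 2.80 g/cm³

2.80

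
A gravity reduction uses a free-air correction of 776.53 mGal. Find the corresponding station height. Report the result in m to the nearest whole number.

2516

h = 776.53 / 0.3086 = 2516.30 m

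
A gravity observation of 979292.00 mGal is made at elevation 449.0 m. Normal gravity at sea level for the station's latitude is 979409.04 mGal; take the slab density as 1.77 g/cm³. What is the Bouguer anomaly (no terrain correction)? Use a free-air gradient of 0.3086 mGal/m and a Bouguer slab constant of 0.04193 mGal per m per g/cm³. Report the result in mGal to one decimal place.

-11.8

Free-air correction = 0.3086 × 449.0 = 138.56 mGal
Free-air anomaly = 979292.00 − 979409.04 + (138.56) = 21.52 mGal
Bouguer slab correction = 0.04193 × 1.77 × 449.0 = 33.32 mGal
Simple Bouguer anomaly = 21.52 − (33.32) = -11.80 mGal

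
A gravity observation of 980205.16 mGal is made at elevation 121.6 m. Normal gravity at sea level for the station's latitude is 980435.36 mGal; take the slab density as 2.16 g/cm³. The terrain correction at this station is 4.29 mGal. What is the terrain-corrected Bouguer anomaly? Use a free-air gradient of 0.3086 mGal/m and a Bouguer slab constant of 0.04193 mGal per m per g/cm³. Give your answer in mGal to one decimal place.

Free-air correction = 0.3086 × 121.6 = 37.53 mGal
Free-air anomaly = 980205.16 − 980435.36 + (37.53) = -192.67 mGal
Bouguer slab correction = 0.04193 × 2.16 × 121.6 = 11.01 mGal
Simple Bouguer anomaly = -192.67 − (11.01) = -203.68 mGal
Complete Bouguer anomaly = -203.68 + 4.29 = -199.39 mGal

-199.4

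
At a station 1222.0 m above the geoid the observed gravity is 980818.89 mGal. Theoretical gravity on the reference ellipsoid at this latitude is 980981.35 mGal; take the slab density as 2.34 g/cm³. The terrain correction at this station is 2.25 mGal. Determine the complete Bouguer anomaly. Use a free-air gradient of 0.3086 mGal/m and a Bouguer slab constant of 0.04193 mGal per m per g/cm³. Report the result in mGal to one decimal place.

97.0

Free-air correction = 0.3086 × 1222.0 = 377.11 mGal
Free-air anomaly = 980818.89 − 980981.35 + (377.11) = 214.65 mGal
Bouguer slab correction = 0.04193 × 2.34 × 1222.0 = 119.90 mGal
Simple Bouguer anomaly = 214.65 − (119.90) = 94.75 mGal
Complete Bouguer anomaly = 94.75 + 2.25 = 97.00 mGal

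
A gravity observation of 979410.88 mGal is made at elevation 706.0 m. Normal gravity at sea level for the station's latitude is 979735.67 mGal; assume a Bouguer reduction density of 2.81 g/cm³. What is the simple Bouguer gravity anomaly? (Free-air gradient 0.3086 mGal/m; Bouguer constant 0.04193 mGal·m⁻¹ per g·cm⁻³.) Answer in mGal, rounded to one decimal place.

-190.1

Free-air correction = 0.3086 × 706.0 = 217.87 mGal
Free-air anomaly = 979410.88 − 979735.67 + (217.87) = -106.92 mGal
Bouguer slab correction = 0.04193 × 2.81 × 706.0 = 83.18 mGal
Simple Bouguer anomaly = -106.92 − (83.18) = -190.10 mGal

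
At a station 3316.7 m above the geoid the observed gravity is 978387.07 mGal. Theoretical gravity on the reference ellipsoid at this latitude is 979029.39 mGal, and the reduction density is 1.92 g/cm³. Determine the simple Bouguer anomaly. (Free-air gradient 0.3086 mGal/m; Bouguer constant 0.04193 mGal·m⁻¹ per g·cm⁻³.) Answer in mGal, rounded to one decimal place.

114.2

Free-air correction = 0.3086 × 3316.7 = 1023.53 mGal
Free-air anomaly = 978387.07 − 979029.39 + (1023.53) = 381.21 mGal
Bouguer slab correction = 0.04193 × 1.92 × 3316.7 = 267.01 mGal
Simple Bouguer anomaly = 381.21 − (267.01) = 114.20 mGal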